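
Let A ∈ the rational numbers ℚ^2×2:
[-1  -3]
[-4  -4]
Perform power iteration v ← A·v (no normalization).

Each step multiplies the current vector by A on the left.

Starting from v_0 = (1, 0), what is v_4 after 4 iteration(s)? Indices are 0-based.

v_0 = (1, 0).
v_1 = A·v_0 = (-1, -4).
v_2 = A·v_1 = (13, 20).
v_3 = A·v_2 = (-73, -132).
v_4 = A·v_3 = (469, 820).

v_4 = (469, 820)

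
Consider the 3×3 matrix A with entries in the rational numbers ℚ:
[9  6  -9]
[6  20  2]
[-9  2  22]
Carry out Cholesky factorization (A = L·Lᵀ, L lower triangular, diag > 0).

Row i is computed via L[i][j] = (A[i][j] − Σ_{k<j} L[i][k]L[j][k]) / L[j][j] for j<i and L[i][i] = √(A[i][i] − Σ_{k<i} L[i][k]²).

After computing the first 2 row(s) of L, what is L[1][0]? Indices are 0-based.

L[1][0] = 2

Step 1: L[0][0] = √(9) = 3.
  L[1][0] = (6) / L[0][0] = 2.
Step 2: L[1][1] = √(16) = 4.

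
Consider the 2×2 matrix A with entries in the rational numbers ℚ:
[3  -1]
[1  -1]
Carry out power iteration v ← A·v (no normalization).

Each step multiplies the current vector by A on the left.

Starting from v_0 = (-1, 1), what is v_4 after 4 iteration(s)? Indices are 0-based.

v_4 = (-76, -20)

v_0 = (-1, 1).
v_1 = A·v_0 = (-4, -2).
v_2 = A·v_1 = (-10, -2).
v_3 = A·v_2 = (-28, -8).
v_4 = A·v_3 = (-76, -20).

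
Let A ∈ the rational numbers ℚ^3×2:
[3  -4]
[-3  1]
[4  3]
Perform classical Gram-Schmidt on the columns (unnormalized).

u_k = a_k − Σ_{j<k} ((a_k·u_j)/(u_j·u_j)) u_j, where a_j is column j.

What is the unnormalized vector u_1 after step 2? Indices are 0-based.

u_1 = (-127/34, 25/34, 57/17)

Step 1: u_0 = a_0 = (3, -3, 4).
Step 2: u_1 = a_1 − (-3/34)·u_0 = (-127/34, 25/34, 57/17).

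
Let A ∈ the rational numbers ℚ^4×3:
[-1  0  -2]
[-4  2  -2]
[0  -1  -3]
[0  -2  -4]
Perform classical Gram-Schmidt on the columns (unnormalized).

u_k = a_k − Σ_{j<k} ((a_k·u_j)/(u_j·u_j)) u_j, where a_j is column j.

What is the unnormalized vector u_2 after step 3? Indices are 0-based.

Step 1: u_0 = a_0 = (-1, -4, 0, 0).
Step 2: u_1 = a_1 − (-8/17)·u_0 = (-8/17, 2/17, -1, -2).
Step 3: u_2 = a_2 − (10/17)·u_0 − (199/89)·u_1 = (-32/89, 8/89, -68/89, 42/89).

u_2 = (-32/89, 8/89, -68/89, 42/89)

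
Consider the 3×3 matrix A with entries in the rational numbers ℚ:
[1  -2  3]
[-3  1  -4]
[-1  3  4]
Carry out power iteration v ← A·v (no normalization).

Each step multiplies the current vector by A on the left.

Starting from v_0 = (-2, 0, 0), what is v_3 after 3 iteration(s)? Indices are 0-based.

v_0 = (-2, 0, 0).
v_1 = A·v_0 = (-2, 6, 2).
v_2 = A·v_1 = (-8, 4, 28).
v_3 = A·v_2 = (68, -84, 132).

v_3 = (68, -84, 132)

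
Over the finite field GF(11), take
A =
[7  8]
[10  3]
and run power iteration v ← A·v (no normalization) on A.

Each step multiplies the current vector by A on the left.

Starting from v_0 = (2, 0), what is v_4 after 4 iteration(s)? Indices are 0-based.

v_0 = (2, 0).
v_1 = A·v_0 = (3, 9).
v_2 = A·v_1 = (5, 2).
v_3 = A·v_2 = (7, 1).
v_4 = A·v_3 = (2, 7).

v_4 = (2, 7)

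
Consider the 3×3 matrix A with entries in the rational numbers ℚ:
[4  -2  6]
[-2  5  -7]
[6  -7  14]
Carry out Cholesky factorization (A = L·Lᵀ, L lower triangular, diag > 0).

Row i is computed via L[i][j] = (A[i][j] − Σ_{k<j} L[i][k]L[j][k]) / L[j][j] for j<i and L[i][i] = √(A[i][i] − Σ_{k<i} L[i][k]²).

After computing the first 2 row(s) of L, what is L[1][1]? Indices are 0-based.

L[1][1] = 2

Step 1: L[0][0] = √(4) = 2.
  L[1][0] = (-2) / L[0][0] = -1.
Step 2: L[1][1] = √(4) = 2.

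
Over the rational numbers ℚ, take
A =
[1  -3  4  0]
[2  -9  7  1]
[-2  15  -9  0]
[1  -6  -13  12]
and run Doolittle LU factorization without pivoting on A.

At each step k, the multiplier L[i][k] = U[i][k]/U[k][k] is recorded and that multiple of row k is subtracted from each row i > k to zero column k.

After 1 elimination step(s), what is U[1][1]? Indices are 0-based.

[col 0] pivot 1
  R1 -= 2*R0 → (0, -3, -1, 1)  (L[1][0] := 2)
  R2 -= -2*R0 → (0, 9, -1, 0)  (L[2][0] := -2)
  R3 -= 1*R0 → (0, -3, -17, 12)  (L[3][0] := 1)

U[1][1] = -3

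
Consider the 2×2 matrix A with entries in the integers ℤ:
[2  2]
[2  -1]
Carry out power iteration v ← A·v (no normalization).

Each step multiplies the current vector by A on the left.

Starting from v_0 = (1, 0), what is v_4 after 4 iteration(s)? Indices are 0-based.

v_4 = (68, 26)

v_0 = (1, 0).
v_1 = A·v_0 = (2, 2).
v_2 = A·v_1 = (8, 2).
v_3 = A·v_2 = (20, 14).
v_4 = A·v_3 = (68, 26).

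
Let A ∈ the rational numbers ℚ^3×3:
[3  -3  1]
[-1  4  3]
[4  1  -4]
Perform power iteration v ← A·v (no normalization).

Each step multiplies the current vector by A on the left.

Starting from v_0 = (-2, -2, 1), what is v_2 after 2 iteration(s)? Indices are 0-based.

v_0 = (-2, -2, 1).
v_1 = A·v_0 = (1, -3, -14).
v_2 = A·v_1 = (-2, -55, 57).

v_2 = (-2, -55, 57)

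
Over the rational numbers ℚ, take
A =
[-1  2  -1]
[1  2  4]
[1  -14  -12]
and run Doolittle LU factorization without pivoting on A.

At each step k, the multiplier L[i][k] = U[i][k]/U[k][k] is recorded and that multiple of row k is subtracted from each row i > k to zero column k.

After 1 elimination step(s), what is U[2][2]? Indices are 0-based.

[col 0] pivot -1
  R1 -= -1*R0 → (0, 4, 3)  (L[1][0] := -1)
  R2 -= -1*R0 → (0, -12, -13)  (L[2][0] := -1)

U[2][2] = -13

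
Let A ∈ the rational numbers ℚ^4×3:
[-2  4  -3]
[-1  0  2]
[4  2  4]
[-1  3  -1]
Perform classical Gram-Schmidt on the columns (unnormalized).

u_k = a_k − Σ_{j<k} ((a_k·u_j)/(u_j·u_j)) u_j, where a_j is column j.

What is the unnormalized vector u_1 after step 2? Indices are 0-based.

u_1 = (41/11, -3/22, 28/11, 63/22)

Step 1: u_0 = a_0 = (-2, -1, 4, -1).
Step 2: u_1 = a_1 − (-3/22)·u_0 = (41/11, -3/22, 28/11, 63/22).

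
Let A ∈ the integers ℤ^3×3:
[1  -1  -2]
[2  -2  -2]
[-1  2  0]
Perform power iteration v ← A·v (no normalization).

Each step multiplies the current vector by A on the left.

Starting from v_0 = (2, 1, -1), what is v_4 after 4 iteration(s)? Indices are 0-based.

v_0 = (2, 1, -1).
v_1 = A·v_0 = (3, 4, 0).
v_2 = A·v_1 = (-1, -2, 5).
v_3 = A·v_2 = (-9, -8, -3).
v_4 = A·v_3 = (5, 4, -7).

v_4 = (5, 4, -7)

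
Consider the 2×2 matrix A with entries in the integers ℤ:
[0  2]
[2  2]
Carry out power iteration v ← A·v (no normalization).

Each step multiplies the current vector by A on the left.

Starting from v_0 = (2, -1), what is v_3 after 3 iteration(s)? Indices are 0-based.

v_0 = (2, -1).
v_1 = A·v_0 = (-2, 2).
v_2 = A·v_1 = (4, 0).
v_3 = A·v_2 = (0, 8).

v_3 = (0, 8)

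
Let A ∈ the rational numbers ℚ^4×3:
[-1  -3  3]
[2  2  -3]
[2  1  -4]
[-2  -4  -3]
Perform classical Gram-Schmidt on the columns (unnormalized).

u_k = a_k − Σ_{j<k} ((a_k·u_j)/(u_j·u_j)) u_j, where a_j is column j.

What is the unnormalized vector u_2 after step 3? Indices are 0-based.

u_2 = (380/101, -73/101, -78/101, -341/101)

Step 1: u_0 = a_0 = (-1, 2, 2, -2).
Step 2: u_1 = a_1 − (17/13)·u_0 = (-22/13, -8/13, -21/13, -18/13).
Step 3: u_2 = a_2 − (-11/13)·u_0 − (96/101)·u_1 = (380/101, -73/101, -78/101, -341/101).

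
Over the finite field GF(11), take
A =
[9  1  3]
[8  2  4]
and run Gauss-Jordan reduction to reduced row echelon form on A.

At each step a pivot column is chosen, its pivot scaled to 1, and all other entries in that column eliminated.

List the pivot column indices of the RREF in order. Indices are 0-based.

pivot columns: 0, 1

pivot(0,0)=9: scale R0 → (1, 5, 4)
  clear (1,0): R1 −= (8)R0 → (0, 6, 5)
pivot(1,1)=6: scale R1 → (0, 1, 10)
  clear (0,1): R0 −= (5)R1 → (1, 0, 9)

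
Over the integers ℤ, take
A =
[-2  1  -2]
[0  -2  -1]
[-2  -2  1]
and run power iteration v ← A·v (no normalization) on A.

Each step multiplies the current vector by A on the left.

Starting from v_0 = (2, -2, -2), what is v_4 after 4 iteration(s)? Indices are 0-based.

v_0 = (2, -2, -2).
v_1 = A·v_0 = (-2, 6, -2).
v_2 = A·v_1 = (14, -10, -10).
v_3 = A·v_2 = (-18, 30, -18).
v_4 = A·v_3 = (102, -42, -42).

v_4 = (102, -42, -42)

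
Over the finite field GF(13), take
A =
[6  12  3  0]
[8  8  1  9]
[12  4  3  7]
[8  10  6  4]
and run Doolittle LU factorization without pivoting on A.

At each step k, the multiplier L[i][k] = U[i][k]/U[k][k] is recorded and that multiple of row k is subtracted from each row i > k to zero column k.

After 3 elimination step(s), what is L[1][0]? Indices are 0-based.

L[1][0] = 10

[col 0] pivot 6
  R1 -= 10*R0 → (0, 5, 10, 9)  (L[1][0] := 10)
  R2 -= 2*R0 → (0, 6, 10, 7)  (L[2][0] := 2)
  R3 -= 10*R0 → (0, 7, 2, 4)  (L[3][0] := 10)
[col 1] pivot 5
  R2 -= 9*R1 → (0, 0, 11, 4)  (L[2][1] := 9)
  R3 -= 4*R1 → (0, 0, 1, 7)  (L[3][1] := 4)
[col 2] pivot 11
  R3 -= 6*R2 → (0, 0, 0, 9)  (L[3][2] := 6)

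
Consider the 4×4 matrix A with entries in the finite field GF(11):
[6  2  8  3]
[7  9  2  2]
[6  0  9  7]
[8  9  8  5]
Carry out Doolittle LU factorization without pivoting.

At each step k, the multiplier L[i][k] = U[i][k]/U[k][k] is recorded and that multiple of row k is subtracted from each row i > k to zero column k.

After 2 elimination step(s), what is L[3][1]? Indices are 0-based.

L[3][1] = 7

[col 0] pivot 6
  R1 -= 3*R0 → (0, 3, 0, 4)  (L[1][0] := 3)
  R2 -= 1*R0 → (0, 9, 1, 4)  (L[2][0] := 1)
  R3 -= 5*R0 → (0, 10, 1, 1)  (L[3][0] := 5)
[col 1] pivot 3
  R2 -= 3*R1 → (0, 0, 1, 3)  (L[2][1] := 3)
  R3 -= 7*R1 → (0, 0, 1, 6)  (L[3][1] := 7)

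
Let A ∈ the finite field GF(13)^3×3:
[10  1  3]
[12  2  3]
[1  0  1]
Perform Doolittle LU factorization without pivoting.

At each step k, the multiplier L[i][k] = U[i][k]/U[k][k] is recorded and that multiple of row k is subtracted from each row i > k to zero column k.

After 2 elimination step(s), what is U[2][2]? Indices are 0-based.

Step 1: pivot at (0,0) is 10.
  row1 ← row1 − (9)·row0  ⇒  L[1][0]=9, U row1=(0, 6, 2)
  row2 ← row2 − (4)·row0  ⇒  L[2][0]=4, U row2=(0, 9, 2)
Step 2: pivot at (1,1) is 6.
  row2 ← row2 − (8)·row1  ⇒  L[2][1]=8, U row2=(0, 0, 12)

U[2][2] = 12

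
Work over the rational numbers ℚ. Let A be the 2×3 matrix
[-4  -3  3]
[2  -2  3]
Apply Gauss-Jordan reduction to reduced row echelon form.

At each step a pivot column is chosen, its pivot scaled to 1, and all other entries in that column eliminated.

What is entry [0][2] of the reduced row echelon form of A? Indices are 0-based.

M[0][2] = 3/14

pivot(0,0)=-4: scale R0 → (1, 3/4, -3/4)
  clear (1,0): R1 −= (2)R0 → (0, -7/2, 9/2)
pivot(1,1)=-7/2: scale R1 → (0, 1, -9/7)
  clear (0,1): R0 −= (3/4)R1 → (1, 0, 3/14)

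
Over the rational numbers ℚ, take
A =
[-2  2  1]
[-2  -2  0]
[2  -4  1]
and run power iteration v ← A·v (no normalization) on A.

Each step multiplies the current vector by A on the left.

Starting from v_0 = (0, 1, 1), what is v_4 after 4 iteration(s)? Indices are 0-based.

v_4 = (-13, -126, -61)

v_0 = (0, 1, 1).
v_1 = A·v_0 = (3, -2, -3).
v_2 = A·v_1 = (-13, -2, 11).
v_3 = A·v_2 = (33, 30, -7).
v_4 = A·v_3 = (-13, -126, -61).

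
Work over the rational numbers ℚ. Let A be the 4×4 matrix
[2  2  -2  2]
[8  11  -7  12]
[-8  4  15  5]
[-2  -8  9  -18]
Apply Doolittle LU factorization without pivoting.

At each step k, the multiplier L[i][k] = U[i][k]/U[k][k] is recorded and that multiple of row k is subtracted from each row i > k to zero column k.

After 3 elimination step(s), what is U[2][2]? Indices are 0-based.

U[2][2] = 3

k=0: U[0][0]=2
  eliminate (1,0): mult=4, new row 1: (0, 3, 1, 4); set L[1][0]=4
  eliminate (2,0): mult=-4, new row 2: (0, 12, 7, 13); set L[2][0]=-4
  eliminate (3,0): mult=-1, new row 3: (0, -6, 7, -16); set L[3][0]=-1
k=1: U[1][1]=3
  eliminate (2,1): mult=4, new row 2: (0, 0, 3, -3); set L[2][1]=4
  eliminate (3,1): mult=-2, new row 3: (0, 0, 9, -8); set L[3][1]=-2
k=2: U[2][2]=3
  eliminate (3,2): mult=3, new row 3: (0, 0, 0, 1); set L[3][2]=3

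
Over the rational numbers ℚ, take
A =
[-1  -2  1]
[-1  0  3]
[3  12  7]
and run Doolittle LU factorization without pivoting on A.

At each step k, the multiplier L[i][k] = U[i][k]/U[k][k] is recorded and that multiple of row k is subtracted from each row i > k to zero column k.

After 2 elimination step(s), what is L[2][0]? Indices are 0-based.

L[2][0] = -3

k=0: U[0][0]=-1
  eliminate (1,0): mult=1, new row 1: (0, 2, 2); set L[1][0]=1
  eliminate (2,0): mult=-3, new row 2: (0, 6, 10); set L[2][0]=-3
k=1: U[1][1]=2
  eliminate (2,1): mult=3, new row 2: (0, 0, 4); set L[2][1]=3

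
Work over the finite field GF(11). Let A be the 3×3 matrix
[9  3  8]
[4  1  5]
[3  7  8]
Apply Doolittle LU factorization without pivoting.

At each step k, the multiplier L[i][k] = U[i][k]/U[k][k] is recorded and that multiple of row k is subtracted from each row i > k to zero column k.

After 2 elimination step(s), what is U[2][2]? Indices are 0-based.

k=0: U[0][0]=9
  eliminate (1,0): mult=9, new row 1: (0, 7, 10); set L[1][0]=9
  eliminate (2,0): mult=4, new row 2: (0, 6, 9); set L[2][0]=4
k=1: U[1][1]=7
  eliminate (2,1): mult=4, new row 2: (0, 0, 2); set L[2][1]=4

U[2][2] = 2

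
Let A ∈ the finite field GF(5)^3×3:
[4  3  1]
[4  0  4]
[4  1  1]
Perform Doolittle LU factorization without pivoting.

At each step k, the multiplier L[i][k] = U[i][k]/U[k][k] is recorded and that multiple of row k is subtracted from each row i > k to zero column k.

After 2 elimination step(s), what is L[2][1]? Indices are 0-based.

L[2][1] = 4

Step 1: pivot at (0,0) is 4.
  row1 ← row1 − (1)·row0  ⇒  L[1][0]=1, U row1=(0, 2, 3)
  row2 ← row2 − (1)·row0  ⇒  L[2][0]=1, U row2=(0, 3, 0)
Step 2: pivot at (1,1) is 2.
  row2 ← row2 − (4)·row1  ⇒  L[2][1]=4, U row2=(0, 0, 3)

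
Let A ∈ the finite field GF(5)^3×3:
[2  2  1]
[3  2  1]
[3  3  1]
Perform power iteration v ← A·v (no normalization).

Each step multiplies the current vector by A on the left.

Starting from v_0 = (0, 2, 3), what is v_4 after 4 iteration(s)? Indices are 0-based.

v_0 = (0, 2, 3).
v_1 = A·v_0 = (2, 2, 4).
v_2 = A·v_1 = (2, 4, 1).
v_3 = A·v_2 = (3, 0, 4).
v_4 = A·v_3 = (0, 3, 3).

v_4 = (0, 3, 3)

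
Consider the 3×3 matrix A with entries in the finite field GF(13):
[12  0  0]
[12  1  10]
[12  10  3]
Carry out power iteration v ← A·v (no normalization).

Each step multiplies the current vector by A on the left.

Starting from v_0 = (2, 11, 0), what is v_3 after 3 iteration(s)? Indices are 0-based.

v_3 = (11, 10, 1)

v_0 = (2, 11, 0).
v_1 = A·v_0 = (11, 9, 4).
v_2 = A·v_1 = (2, 12, 0).
v_3 = A·v_2 = (11, 10, 1).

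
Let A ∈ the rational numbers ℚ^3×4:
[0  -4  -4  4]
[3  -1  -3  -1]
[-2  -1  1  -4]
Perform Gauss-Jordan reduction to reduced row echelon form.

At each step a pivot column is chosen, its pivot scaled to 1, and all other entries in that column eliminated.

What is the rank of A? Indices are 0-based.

[1] R0 <-> R1
[1] R0 /= 3  ⇒  (1, -1/3, -1, -1/3)
     R2 -= -2·R0  ⇒  (0, -5/3, -1, -14/3)
[2] R1 /= -4  ⇒  (0, 1, 1, -1)
     R0 -= -1/3·R1  ⇒  (1, 0, -2/3, -2/3)
     R2 -= -5/3·R1  ⇒  (0, 0, 2/3, -19/3)
[3] R2 /= 2/3  ⇒  (0, 0, 1, -19/2)
     R0 -= -2/3·R2  ⇒  (1, 0, 0, -7)
     R1 -= 1·R2  ⇒  (0, 1, 0, 17/2)

rank = 3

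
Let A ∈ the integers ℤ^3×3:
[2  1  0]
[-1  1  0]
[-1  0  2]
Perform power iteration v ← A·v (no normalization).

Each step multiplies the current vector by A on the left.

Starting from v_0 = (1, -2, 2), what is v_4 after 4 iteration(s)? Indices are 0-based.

v_4 = (-18, 9, 39)

v_0 = (1, -2, 2).
v_1 = A·v_0 = (0, -3, 3).
v_2 = A·v_1 = (-3, -3, 6).
v_3 = A·v_2 = (-9, 0, 15).
v_4 = A·v_3 = (-18, 9, 39).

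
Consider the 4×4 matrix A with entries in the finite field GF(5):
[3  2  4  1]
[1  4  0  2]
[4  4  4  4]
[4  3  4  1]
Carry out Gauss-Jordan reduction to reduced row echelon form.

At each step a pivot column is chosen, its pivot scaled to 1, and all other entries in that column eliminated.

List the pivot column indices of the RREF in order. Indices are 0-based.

pivot columns: 0, 1, 2, 3

[1] R0 /= 3  ⇒  (1, 4, 3, 2)
     R1 -= 1·R0  ⇒  (0, 0, 2, 0)
     R2 -= 4·R0  ⇒  (0, 3, 2, 1)
     R3 -= 4·R0  ⇒  (0, 2, 2, 3)
[2] R1 <-> R2
[2] R1 /= 3  ⇒  (0, 1, 4, 2)
     R0 -= 4·R1  ⇒  (1, 0, 2, 4)
     R3 -= 2·R1  ⇒  (0, 0, 4, 4)
[3] R2 /= 2  ⇒  (0, 0, 1, 0)
     R0 -= 2·R2  ⇒  (1, 0, 0, 4)
     R1 -= 4·R2  ⇒  (0, 1, 0, 2)
     R3 -= 4·R2  ⇒  (0, 0, 0, 4)
[4] R3 /= 4  ⇒  (0, 0, 0, 1)
     R0 -= 4·R3  ⇒  (1, 0, 0, 0)
     R1 -= 2·R3  ⇒  (0, 1, 0, 0)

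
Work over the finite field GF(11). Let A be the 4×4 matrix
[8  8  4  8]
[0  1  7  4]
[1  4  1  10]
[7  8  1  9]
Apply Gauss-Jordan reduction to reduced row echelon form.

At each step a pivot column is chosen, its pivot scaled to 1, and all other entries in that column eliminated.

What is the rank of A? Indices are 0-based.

step 1: normalize row 0 (÷8) = (1, 1, 6, 1)
  row 2: subtract 1×row0 = (0, 3, 6, 9)
  row 3: subtract 7×row0 = (0, 1, 3, 2)
step 2: normalize row 1 (÷1) = (0, 1, 7, 4)
  row 0: subtract 1×row1 = (1, 0, 10, 8)
  row 2: subtract 3×row1 = (0, 0, 7, 8)
  row 3: subtract 1×row1 = (0, 0, 7, 9)
step 3: normalize row 2 (÷7) = (0, 0, 1, 9)
  row 0: subtract 10×row2 = (1, 0, 0, 6)
  row 1: subtract 7×row2 = (0, 1, 0, 7)
  row 3: subtract 7×row2 = (0, 0, 0, 1)
step 4: normalize row 3 (÷1) = (0, 0, 0, 1)
  row 0: subtract 6×row3 = (1, 0, 0, 0)
  row 1: subtract 7×row3 = (0, 1, 0, 0)
  row 2: subtract 9×row3 = (0, 0, 1, 0)

rank = 4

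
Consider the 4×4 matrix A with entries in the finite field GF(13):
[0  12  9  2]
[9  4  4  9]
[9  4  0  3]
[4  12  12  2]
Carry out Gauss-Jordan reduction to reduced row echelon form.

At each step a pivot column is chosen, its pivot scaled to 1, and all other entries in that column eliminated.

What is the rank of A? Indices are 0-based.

rank = 4

pivot(0,0): swap R0↔R1
pivot(0,0)=9: scale R0 → (1, 12, 12, 1)
  clear (2,0): R2 −= (9)R0 → (0, 0, 9, 7)
  clear (3,0): R3 −= (4)R0 → (0, 3, 3, 11)
pivot(1,1)=12: scale R1 → (0, 1, 4, 11)
  clear (0,1): R0 −= (12)R1 → (1, 0, 3, 12)
  clear (3,1): R3 −= (3)R1 → (0, 0, 4, 4)
pivot(2,2)=9: scale R2 → (0, 0, 1, 8)
  clear (0,2): R0 −= (3)R2 → (1, 0, 0, 1)
  clear (1,2): R1 −= (4)R2 → (0, 1, 0, 5)
  clear (3,2): R3 −= (4)R2 → (0, 0, 0, 11)
pivot(3,3)=11: scale R3 → (0, 0, 0, 1)
  clear (0,3): R0 −= (1)R3 → (1, 0, 0, 0)
  clear (1,3): R1 −= (5)R3 → (0, 1, 0, 0)
  clear (2,3): R2 −= (8)R3 → (0, 0, 1, 0)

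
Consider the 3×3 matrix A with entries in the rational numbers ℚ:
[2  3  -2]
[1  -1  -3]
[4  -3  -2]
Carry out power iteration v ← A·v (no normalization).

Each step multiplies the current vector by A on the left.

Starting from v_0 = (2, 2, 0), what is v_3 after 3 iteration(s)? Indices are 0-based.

v_3 = (-28, -96, -20)

v_0 = (2, 2, 0).
v_1 = A·v_0 = (10, 0, 2).
v_2 = A·v_1 = (16, 4, 36).
v_3 = A·v_2 = (-28, -96, -20).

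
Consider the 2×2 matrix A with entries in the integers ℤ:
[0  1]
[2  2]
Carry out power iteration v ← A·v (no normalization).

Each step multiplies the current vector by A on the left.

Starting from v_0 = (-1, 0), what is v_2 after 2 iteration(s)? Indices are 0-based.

v_2 = (-2, -4)

v_0 = (-1, 0).
v_1 = A·v_0 = (0, -2).
v_2 = A·v_1 = (-2, -4).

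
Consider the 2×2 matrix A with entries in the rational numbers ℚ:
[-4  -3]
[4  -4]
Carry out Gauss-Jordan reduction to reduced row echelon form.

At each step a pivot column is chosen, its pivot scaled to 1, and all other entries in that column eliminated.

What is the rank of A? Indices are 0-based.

rank = 2

pivot(0,0)=-4: scale R0 → (1, 3/4)
  clear (1,0): R1 −= (4)R0 → (0, -7)
pivot(1,1)=-7: scale R1 → (0, 1)
  clear (0,1): R0 −= (3/4)R1 → (1, 0)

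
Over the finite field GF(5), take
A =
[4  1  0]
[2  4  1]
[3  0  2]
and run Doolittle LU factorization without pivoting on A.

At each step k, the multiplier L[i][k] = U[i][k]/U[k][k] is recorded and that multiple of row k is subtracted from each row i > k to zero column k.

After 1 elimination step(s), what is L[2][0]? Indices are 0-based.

L[2][0] = 2

Step 1: pivot at (0,0) is 4.
  row1 ← row1 − (3)·row0  ⇒  L[1][0]=3, U row1=(0, 1, 1)
  row2 ← row2 − (2)·row0  ⇒  L[2][0]=2, U row2=(0, 3, 2)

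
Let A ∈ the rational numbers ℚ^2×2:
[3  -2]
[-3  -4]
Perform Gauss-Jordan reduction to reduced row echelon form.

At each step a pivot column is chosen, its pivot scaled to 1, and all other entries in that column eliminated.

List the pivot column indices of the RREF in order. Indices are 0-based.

pivot columns: 0, 1

pivot(0,0)=3: scale R0 → (1, -2/3)
  clear (1,0): R1 −= (-3)R0 → (0, -6)
pivot(1,1)=-6: scale R1 → (0, 1)
  clear (0,1): R0 −= (-2/3)R1 → (1, 0)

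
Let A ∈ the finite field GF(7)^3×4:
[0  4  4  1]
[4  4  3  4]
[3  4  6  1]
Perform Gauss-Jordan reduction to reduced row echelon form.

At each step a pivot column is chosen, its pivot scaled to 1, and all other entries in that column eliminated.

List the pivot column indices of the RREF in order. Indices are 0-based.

step 1: exchange rows 0,1
step 1: normalize row 0 (÷4) = (1, 1, 6, 1)
  row 2: subtract 3×row0 = (0, 1, 2, 5)
step 2: normalize row 1 (÷4) = (0, 1, 1, 2)
  row 0: subtract 1×row1 = (1, 0, 5, 6)
  row 2: subtract 1×row1 = (0, 0, 1, 3)
step 3: normalize row 2 (÷1) = (0, 0, 1, 3)
  row 0: subtract 5×row2 = (1, 0, 0, 5)
  row 1: subtract 1×row2 = (0, 1, 0, 6)

pivot columns: 0, 1, 2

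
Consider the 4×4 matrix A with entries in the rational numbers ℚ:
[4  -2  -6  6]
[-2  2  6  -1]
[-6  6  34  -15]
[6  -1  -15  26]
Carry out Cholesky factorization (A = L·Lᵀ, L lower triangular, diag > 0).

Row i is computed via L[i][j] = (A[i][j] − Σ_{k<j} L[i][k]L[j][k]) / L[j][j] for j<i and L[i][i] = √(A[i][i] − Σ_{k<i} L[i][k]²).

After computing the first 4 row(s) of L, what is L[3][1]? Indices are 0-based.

L[3][1] = 2

Step 1: L[0][0] = √(4) = 2.
  L[1][0] = (-2) / L[0][0] = -1.
Step 2: L[1][1] = √(1) = 1.
  L[2][0] = (-6) / L[0][0] = -3.
  L[2][1] = (3) / L[1][1] = 3.
Step 3: L[2][2] = √(16) = 4.
  L[3][0] = (6) / L[0][0] = 3.
  L[3][1] = (2) / L[1][1] = 2.
  L[3][2] = (-12) / L[2][2] = -3.
Step 4: L[3][3] = √(4) = 2.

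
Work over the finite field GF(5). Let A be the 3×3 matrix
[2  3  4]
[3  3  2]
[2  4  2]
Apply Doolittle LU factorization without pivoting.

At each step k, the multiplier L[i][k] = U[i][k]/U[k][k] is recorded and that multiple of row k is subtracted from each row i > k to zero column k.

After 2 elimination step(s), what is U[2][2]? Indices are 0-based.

U[2][2] = 2

[col 0] pivot 2
  R1 -= 4*R0 → (0, 1, 1)  (L[1][0] := 4)
  R2 -= 1*R0 → (0, 1, 3)  (L[2][0] := 1)
[col 1] pivot 1
  R2 -= 1*R1 → (0, 0, 2)  (L[2][1] := 1)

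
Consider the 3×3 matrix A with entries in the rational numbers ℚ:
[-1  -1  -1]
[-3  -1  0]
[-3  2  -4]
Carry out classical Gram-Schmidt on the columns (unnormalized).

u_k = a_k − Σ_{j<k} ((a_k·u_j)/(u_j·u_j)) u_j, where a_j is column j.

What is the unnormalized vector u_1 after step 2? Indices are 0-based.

u_1 = (-21/19, -25/19, 32/19)

Step 1: u_0 = a_0 = (-1, -3, -3).
Step 2: u_1 = a_1 − (-2/19)·u_0 = (-21/19, -25/19, 32/19).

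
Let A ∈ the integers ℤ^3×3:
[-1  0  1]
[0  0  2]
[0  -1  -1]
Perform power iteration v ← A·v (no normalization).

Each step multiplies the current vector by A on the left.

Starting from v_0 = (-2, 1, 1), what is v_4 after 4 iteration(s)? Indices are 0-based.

v_4 = (-1, 8, -4)

v_0 = (-2, 1, 1).
v_1 = A·v_0 = (3, 2, -2).
v_2 = A·v_1 = (-5, -4, 0).
v_3 = A·v_2 = (5, 0, 4).
v_4 = A·v_3 = (-1, 8, -4).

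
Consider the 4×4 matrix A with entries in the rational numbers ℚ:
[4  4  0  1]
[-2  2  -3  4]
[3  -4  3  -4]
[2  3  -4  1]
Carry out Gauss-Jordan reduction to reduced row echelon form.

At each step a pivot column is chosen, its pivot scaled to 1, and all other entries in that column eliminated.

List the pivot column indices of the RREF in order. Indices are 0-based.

pivot columns: 0, 1, 2, 3

step 1: normalize row 0 (÷4) = (1, 1, 0, 1/4)
  row 1: subtract -2×row0 = (0, 4, -3, 9/2)
  row 2: subtract 3×row0 = (0, -7, 3, -19/4)
  row 3: subtract 2×row0 = (0, 1, -4, 1/2)
step 2: normalize row 1 (÷4) = (0, 1, -3/4, 9/8)
  row 0: subtract 1×row1 = (1, 0, 3/4, -7/8)
  row 2: subtract -7×row1 = (0, 0, -9/4, 25/8)
  row 3: subtract 1×row1 = (0, 0, -13/4, -5/8)
step 3: normalize row 2 (÷-9/4) = (0, 0, 1, -25/18)
  row 0: subtract 3/4×row2 = (1, 0, 0, 1/6)
  row 1: subtract -3/4×row2 = (0, 1, 0, 1/12)
  row 3: subtract -13/4×row2 = (0, 0, 0, -185/36)
step 4: normalize row 3 (÷-185/36) = (0, 0, 0, 1)
  row 0: subtract 1/6×row3 = (1, 0, 0, 0)
  row 1: subtract 1/12×row3 = (0, 1, 0, 0)
  row 2: subtract -25/18×row3 = (0, 0, 1, 0)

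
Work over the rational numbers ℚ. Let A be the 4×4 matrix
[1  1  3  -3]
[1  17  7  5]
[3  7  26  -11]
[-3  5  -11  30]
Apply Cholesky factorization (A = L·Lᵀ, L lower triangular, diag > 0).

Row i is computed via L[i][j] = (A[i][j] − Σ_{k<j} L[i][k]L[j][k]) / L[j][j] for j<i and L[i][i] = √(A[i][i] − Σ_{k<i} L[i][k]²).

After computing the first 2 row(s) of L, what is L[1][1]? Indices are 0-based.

Step 1: L[0][0] = √(1) = 1.
  L[1][0] = (1) / L[0][0] = 1.
Step 2: L[1][1] = √(16) = 4.

L[1][1] = 4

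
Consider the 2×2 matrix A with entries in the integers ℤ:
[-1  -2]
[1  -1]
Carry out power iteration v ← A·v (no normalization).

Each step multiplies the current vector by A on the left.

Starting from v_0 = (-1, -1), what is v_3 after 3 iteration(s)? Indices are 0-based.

v_0 = (-1, -1).
v_1 = A·v_0 = (3, 0).
v_2 = A·v_1 = (-3, 3).
v_3 = A·v_2 = (-3, -6).

v_3 = (-3, -6)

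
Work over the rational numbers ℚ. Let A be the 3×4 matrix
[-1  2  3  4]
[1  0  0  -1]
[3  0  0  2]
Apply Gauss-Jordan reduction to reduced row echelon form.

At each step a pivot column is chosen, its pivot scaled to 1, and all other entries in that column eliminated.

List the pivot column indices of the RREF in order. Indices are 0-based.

pivot columns: 0, 1, 3

step 1: normalize row 0 (÷-1) = (1, -2, -3, -4)
  row 1: subtract 1×row0 = (0, 2, 3, 3)
  row 2: subtract 3×row0 = (0, 6, 9, 14)
step 2: normalize row 1 (÷2) = (0, 1, 3/2, 3/2)
  row 0: subtract -2×row1 = (1, 0, 0, -1)
  row 2: subtract 6×row1 = (0, 0, 0, 5)
skip col 2 (zero from row 2)
step 3: normalize row 2 (÷5) = (0, 0, 0, 1)
  row 0: subtract -1×row2 = (1, 0, 0, 0)
  row 1: subtract 3/2×row2 = (0, 1, 3/2, 0)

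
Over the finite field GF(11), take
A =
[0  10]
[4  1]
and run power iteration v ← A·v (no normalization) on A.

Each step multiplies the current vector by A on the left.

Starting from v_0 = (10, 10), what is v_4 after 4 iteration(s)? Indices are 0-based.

v_0 = (10, 10).
v_1 = A·v_0 = (1, 6).
v_2 = A·v_1 = (5, 10).
v_3 = A·v_2 = (1, 8).
v_4 = A·v_3 = (3, 1).

v_4 = (3, 1)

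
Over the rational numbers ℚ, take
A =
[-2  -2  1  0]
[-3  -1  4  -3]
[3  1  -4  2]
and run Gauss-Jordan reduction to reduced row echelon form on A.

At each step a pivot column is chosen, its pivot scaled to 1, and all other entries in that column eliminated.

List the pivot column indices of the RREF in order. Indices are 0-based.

pivot columns: 0, 1, 3

step 1: normalize row 0 (÷-2) = (1, 1, -1/2, 0)
  row 1: subtract -3×row0 = (0, 2, 5/2, -3)
  row 2: subtract 3×row0 = (0, -2, -5/2, 2)
step 2: normalize row 1 (÷2) = (0, 1, 5/4, -3/2)
  row 0: subtract 1×row1 = (1, 0, -7/4, 3/2)
  row 2: subtract -2×row1 = (0, 0, 0, -1)
skip col 2 (zero from row 2)
step 3: normalize row 2 (÷-1) = (0, 0, 0, 1)
  row 0: subtract 3/2×row2 = (1, 0, -7/4, 0)
  row 1: subtract -3/2×row2 = (0, 1, 5/4, 0)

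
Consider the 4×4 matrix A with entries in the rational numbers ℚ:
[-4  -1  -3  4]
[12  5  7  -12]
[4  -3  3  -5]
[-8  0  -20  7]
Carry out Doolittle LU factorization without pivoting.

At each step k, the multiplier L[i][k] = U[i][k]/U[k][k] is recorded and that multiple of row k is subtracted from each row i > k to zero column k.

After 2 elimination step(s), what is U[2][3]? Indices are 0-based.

U[2][3] = -1

Step 1: pivot at (0,0) is -4.
  row1 ← row1 − (-3)·row0  ⇒  L[1][0]=-3, U row1=(0, 2, -2, 0)
  row2 ← row2 − (-1)·row0  ⇒  L[2][0]=-1, U row2=(0, -4, 0, -1)
  row3 ← row3 − (2)·row0  ⇒  L[3][0]=2, U row3=(0, 2, -14, -1)
Step 2: pivot at (1,1) is 2.
  row2 ← row2 − (-2)·row1  ⇒  L[2][1]=-2, U row2=(0, 0, -4, -1)
  row3 ← row3 − (1)·row1  ⇒  L[3][1]=1, U row3=(0, 0, -12, -1)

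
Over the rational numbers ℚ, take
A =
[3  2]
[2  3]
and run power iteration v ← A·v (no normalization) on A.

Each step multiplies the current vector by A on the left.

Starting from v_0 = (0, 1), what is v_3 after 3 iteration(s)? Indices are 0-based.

v_0 = (0, 1).
v_1 = A·v_0 = (2, 3).
v_2 = A·v_1 = (12, 13).
v_3 = A·v_2 = (62, 63).

v_3 = (62, 63)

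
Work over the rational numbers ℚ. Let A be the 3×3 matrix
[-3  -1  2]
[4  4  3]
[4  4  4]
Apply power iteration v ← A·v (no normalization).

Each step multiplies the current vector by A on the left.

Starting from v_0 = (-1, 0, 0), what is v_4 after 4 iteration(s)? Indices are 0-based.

v_0 = (-1, 0, 0).
v_1 = A·v_0 = (3, -4, -4).
v_2 = A·v_1 = (-13, -16, -20).
v_3 = A·v_2 = (15, -176, -196).
v_4 = A·v_3 = (-261, -1232, -1428).

v_4 = (-261, -1232, -1428)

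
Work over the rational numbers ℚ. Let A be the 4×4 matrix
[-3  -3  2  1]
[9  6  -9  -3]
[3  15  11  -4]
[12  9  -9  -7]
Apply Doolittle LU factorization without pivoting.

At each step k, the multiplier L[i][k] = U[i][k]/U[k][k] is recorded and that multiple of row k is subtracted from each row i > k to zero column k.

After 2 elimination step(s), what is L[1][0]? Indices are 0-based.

Step 1: pivot at (0,0) is -3.
  row1 ← row1 − (-3)·row0  ⇒  L[1][0]=-3, U row1=(0, -3, -3, 0)
  row2 ← row2 − (-1)·row0  ⇒  L[2][0]=-1, U row2=(0, 12, 13, -3)
  row3 ← row3 − (-4)·row0  ⇒  L[3][0]=-4, U row3=(0, -3, -1, -3)
Step 2: pivot at (1,1) is -3.
  row2 ← row2 − (-4)·row1  ⇒  L[2][1]=-4, U row2=(0, 0, 1, -3)
  row3 ← row3 − (1)·row1  ⇒  L[3][1]=1, U row3=(0, 0, 2, -3)

L[1][0] = -3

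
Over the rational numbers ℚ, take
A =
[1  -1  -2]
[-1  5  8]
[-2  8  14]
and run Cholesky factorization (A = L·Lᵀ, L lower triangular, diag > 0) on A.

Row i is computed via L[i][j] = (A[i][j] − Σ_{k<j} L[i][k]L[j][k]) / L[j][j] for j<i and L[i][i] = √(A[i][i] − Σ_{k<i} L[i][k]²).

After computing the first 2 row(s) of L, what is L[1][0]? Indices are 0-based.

L[1][0] = -1

Step 1: L[0][0] = √(1) = 1.
  L[1][0] = (-1) / L[0][0] = -1.
Step 2: L[1][1] = √(4) = 2.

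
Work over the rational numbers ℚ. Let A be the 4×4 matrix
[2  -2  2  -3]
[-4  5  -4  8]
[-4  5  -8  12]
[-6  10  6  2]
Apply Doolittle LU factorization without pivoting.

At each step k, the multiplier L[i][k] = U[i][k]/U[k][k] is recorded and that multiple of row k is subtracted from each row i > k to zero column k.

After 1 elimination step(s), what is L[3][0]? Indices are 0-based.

L[3][0] = -3

[col 0] pivot 2
  R1 -= -2*R0 → (0, 1, 0, 2)  (L[1][0] := -2)
  R2 -= -2*R0 → (0, 1, -4, 6)  (L[2][0] := -2)
  R3 -= -3*R0 → (0, 4, 12, -7)  (L[3][0] := -3)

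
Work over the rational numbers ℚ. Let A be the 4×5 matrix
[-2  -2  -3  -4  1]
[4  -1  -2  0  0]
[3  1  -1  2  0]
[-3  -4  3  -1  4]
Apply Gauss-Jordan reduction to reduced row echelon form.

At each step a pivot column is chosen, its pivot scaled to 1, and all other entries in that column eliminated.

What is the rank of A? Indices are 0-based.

rank = 4

[1] R0 /= -2  ⇒  (1, 1, 3/2, 2, -1/2)
     R1 -= 4·R0  ⇒  (0, -5, -8, -8, 2)
     R2 -= 3·R0  ⇒  (0, -2, -11/2, -4, 3/2)
     R3 -= -3·R0  ⇒  (0, -1, 15/2, 5, 5/2)
[2] R1 /= -5  ⇒  (0, 1, 8/5, 8/5, -2/5)
     R0 -= 1·R1  ⇒  (1, 0, -1/10, 2/5, -1/10)
     R2 -= -2·R1  ⇒  (0, 0, -23/10, -4/5, 7/10)
     R3 -= -1·R1  ⇒  (0, 0, 91/10, 33/5, 21/10)
[3] R2 /= -23/10  ⇒  (0, 0, 1, 8/23, -7/23)
     R0 -= -1/10·R2  ⇒  (1, 0, 0, 10/23, -3/23)
     R1 -= 8/5·R2  ⇒  (0, 1, 0, 24/23, 2/23)
     R3 -= 91/10·R2  ⇒  (0, 0, 0, 79/23, 112/23)
[4] R3 /= 79/23  ⇒  (0, 0, 0, 1, 112/79)
     R0 -= 10/23·R3  ⇒  (1, 0, 0, 0, -59/79)
     R1 -= 24/23·R3  ⇒  (0, 1, 0, 0, -110/79)
     R2 -= 8/23·R3  ⇒  (0, 0, 1, 0, -63/79)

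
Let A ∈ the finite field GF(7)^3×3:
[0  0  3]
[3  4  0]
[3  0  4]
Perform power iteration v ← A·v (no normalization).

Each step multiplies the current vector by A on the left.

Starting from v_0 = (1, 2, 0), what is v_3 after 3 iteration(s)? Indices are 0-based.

v_3 = (1, 0, 5)

v_0 = (1, 2, 0).
v_1 = A·v_0 = (0, 4, 3).
v_2 = A·v_1 = (2, 2, 5).
v_3 = A·v_2 = (1, 0, 5).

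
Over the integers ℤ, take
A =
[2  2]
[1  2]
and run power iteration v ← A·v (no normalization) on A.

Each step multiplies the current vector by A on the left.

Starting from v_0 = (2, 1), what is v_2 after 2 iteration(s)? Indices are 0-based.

v_0 = (2, 1).
v_1 = A·v_0 = (6, 4).
v_2 = A·v_1 = (20, 14).

v_2 = (20, 14)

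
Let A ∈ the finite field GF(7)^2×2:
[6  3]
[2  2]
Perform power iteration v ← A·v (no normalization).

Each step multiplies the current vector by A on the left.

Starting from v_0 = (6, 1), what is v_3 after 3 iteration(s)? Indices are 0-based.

v_3 = (0, 1)

v_0 = (6, 1).
v_1 = A·v_0 = (4, 0).
v_2 = A·v_1 = (3, 1).
v_3 = A·v_2 = (0, 1).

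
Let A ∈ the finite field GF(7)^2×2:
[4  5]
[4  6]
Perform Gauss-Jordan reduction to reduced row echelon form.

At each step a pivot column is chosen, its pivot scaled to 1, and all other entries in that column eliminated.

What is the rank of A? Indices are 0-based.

rank = 2

step 1: normalize row 0 (÷4) = (1, 3)
  row 1: subtract 4×row0 = (0, 1)
step 2: normalize row 1 (÷1) = (0, 1)
  row 0: subtract 3×row1 = (1, 0)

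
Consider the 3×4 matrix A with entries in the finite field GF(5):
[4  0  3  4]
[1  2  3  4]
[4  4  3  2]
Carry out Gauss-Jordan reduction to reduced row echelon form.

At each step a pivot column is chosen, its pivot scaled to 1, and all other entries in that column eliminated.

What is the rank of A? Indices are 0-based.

rank = 3

step 1: normalize row 0 (÷4) = (1, 0, 2, 1)
  row 1: subtract 1×row0 = (0, 2, 1, 3)
  row 2: subtract 4×row0 = (0, 4, 0, 3)
step 2: normalize row 1 (÷2) = (0, 1, 3, 4)
  row 2: subtract 4×row1 = (0, 0, 3, 2)
step 3: normalize row 2 (÷3) = (0, 0, 1, 4)
  row 0: subtract 2×row2 = (1, 0, 0, 3)
  row 1: subtract 3×row2 = (0, 1, 0, 2)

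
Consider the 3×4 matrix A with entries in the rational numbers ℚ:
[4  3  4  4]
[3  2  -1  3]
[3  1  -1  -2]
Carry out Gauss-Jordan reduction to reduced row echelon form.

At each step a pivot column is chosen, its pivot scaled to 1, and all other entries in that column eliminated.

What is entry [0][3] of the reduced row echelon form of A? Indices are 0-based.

pivot(0,0)=4: scale R0 → (1, 3/4, 1, 1)
  clear (1,0): R1 −= (3)R0 → (0, -1/4, -4, 0)
  clear (2,0): R2 −= (3)R0 → (0, -5/4, -4, -5)
pivot(1,1)=-1/4: scale R1 → (0, 1, 16, 0)
  clear (0,1): R0 −= (3/4)R1 → (1, 0, -11, 1)
  clear (2,1): R2 −= (-5/4)R1 → (0, 0, 16, -5)
pivot(2,2)=16: scale R2 → (0, 0, 1, -5/16)
  clear (0,2): R0 −= (-11)R2 → (1, 0, 0, -39/16)
  clear (1,2): R1 −= (16)R2 → (0, 1, 0, 5)

M[0][3] = -39/16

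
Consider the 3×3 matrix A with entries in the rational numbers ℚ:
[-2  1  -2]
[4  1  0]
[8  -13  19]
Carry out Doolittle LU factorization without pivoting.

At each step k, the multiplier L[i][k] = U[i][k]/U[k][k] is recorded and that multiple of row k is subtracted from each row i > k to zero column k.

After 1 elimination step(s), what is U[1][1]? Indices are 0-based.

Step 1: pivot at (0,0) is -2.
  row1 ← row1 − (-2)·row0  ⇒  L[1][0]=-2, U row1=(0, 3, -4)
  row2 ← row2 − (-4)·row0  ⇒  L[2][0]=-4, U row2=(0, -9, 11)

U[1][1] = 3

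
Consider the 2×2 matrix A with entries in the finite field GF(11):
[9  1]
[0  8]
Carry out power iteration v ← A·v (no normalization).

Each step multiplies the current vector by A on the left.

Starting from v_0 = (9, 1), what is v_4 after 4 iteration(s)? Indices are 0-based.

v_0 = (9, 1).
v_1 = A·v_0 = (5, 8).
v_2 = A·v_1 = (9, 9).
v_3 = A·v_2 = (2, 6).
v_4 = A·v_3 = (2, 4).

v_4 = (2, 4)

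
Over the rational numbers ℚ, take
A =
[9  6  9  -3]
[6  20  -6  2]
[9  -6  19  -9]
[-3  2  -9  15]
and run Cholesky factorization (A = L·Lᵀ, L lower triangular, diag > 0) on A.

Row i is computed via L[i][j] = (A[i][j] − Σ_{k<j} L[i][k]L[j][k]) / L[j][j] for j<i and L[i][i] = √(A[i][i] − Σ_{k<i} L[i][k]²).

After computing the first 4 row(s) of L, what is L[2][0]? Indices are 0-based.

Step 1: L[0][0] = √(9) = 3.
  L[1][0] = (6) / L[0][0] = 2.
Step 2: L[1][1] = √(16) = 4.
  L[2][0] = (9) / L[0][0] = 3.
  L[2][1] = (-12) / L[1][1] = -3.
Step 3: L[2][2] = √(1) = 1.
  L[3][0] = (-3) / L[0][0] = -1.
  L[3][1] = (4) / L[1][1] = 1.
  L[3][2] = (-3) / L[2][2] = -3.
Step 4: L[3][3] = √(4) = 2.

L[2][0] = 3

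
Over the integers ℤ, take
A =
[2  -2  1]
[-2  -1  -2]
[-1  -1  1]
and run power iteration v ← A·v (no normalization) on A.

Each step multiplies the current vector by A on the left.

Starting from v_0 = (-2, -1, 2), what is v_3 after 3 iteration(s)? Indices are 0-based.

v_3 = (32, -3, 12)

v_0 = (-2, -1, 2).
v_1 = A·v_0 = (0, 1, 5).
v_2 = A·v_1 = (3, -11, 4).
v_3 = A·v_2 = (32, -3, 12).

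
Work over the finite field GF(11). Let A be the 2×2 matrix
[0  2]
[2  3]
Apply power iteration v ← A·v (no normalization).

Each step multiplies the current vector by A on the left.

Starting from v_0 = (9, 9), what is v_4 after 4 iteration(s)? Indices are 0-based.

v_0 = (9, 9).
v_1 = A·v_0 = (7, 1).
v_2 = A·v_1 = (2, 6).
v_3 = A·v_2 = (1, 0).
v_4 = A·v_3 = (0, 2).

v_4 = (0, 2)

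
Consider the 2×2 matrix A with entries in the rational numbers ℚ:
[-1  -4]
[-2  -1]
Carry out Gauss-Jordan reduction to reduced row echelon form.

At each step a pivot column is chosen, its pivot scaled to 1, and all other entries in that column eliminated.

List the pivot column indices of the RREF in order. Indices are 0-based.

[1] R0 /= -1  ⇒  (1, 4)
     R1 -= -2·R0  ⇒  (0, 7)
[2] R1 /= 7  ⇒  (0, 1)
     R0 -= 4·R1  ⇒  (1, 0)

pivot columns: 0, 1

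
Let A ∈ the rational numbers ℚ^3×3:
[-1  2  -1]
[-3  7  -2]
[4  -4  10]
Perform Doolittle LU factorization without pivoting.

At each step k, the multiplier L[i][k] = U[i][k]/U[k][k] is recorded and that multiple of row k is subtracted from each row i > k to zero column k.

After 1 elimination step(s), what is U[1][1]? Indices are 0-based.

k=0: U[0][0]=-1
  eliminate (1,0): mult=3, new row 1: (0, 1, 1); set L[1][0]=3
  eliminate (2,0): mult=-4, new row 2: (0, 4, 6); set L[2][0]=-4

U[1][1] = 1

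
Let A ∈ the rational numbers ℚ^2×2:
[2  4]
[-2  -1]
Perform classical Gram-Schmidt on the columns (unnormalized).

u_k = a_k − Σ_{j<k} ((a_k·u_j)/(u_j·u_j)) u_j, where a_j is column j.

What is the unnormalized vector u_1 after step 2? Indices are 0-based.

Step 1: u_0 = a_0 = (2, -2).
Step 2: u_1 = a_1 − (5/4)·u_0 = (3/2, 3/2).

u_1 = (3/2, 3/2)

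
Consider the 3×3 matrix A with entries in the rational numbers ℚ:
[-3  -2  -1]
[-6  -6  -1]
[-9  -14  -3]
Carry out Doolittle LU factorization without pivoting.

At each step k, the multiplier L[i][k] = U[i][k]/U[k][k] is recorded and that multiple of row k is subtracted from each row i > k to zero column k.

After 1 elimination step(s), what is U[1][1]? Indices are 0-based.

Step 1: pivot at (0,0) is -3.
  row1 ← row1 − (2)·row0  ⇒  L[1][0]=2, U row1=(0, -2, 1)
  row2 ← row2 − (3)·row0  ⇒  L[2][0]=3, U row2=(0, -8, 0)

U[1][1] = -2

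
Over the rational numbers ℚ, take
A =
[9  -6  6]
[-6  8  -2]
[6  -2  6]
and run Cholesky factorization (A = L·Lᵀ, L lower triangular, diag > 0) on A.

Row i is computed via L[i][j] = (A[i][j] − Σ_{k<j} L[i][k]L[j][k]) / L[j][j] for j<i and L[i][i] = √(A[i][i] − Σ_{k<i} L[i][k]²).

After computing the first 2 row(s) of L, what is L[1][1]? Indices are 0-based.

Step 1: L[0][0] = √(9) = 3.
  L[1][0] = (-6) / L[0][0] = -2.
Step 2: L[1][1] = √(4) = 2.

L[1][1] = 2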